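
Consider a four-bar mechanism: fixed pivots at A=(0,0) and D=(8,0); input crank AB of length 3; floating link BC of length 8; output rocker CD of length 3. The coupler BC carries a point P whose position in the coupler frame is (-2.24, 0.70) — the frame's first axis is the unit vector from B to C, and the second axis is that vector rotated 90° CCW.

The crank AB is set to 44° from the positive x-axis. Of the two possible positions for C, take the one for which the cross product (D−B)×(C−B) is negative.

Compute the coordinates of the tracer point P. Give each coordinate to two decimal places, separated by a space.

A=(0,0), D=(8.00,0)
B = A + 3.00·(cos44°, sin44°) = (2.1580, 2.0840)
|BD| = 6.2026
circle(B,8.00) ∩ circle(D,3.00): a=7.5349, h=2.6879
  candidates: C₊=(10.1580,2.0840) cross=16.672; C₋=(8.3518,-2.9793) cross=-16.672
  mode - wants cross < 0 → take C=(8.3518,-2.9793) (cross=-16.672)
ex = (C−B)/|BC| = (0.7742,-0.6329); ey = (0.6329,0.7742)
P = B + -2.24·ex + 0.70·ey = (0.8668,4.0436)

0.87 4.04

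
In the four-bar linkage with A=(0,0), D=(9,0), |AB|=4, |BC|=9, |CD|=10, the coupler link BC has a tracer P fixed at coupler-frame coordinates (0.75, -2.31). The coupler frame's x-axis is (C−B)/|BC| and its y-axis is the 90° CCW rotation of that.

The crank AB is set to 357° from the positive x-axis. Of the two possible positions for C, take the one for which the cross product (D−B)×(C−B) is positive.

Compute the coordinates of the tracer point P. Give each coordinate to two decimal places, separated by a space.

6.32 0.48

A=(0,0), D=(9.00,0)
B = A + 4.00·(cos357°, sin357°) = (3.9945, -0.2093)
|BD| = 5.0099
circle(B,9.00) ∩ circle(D,10.00): a=0.6087, h=8.9794
  candidates: C₊=(4.2274,8.7876) cross=44.985; C₋=(4.9779,-9.1555) cross=-44.985
  mode + wants cross > 0 → take C=(4.2274,8.7876) (cross=44.985)
ex = (C−B)/|BC| = (0.0259,0.9997); ey = (-0.9997,0.0259)
P = B + 0.75·ex + -2.31·ey = (6.3232,0.4806)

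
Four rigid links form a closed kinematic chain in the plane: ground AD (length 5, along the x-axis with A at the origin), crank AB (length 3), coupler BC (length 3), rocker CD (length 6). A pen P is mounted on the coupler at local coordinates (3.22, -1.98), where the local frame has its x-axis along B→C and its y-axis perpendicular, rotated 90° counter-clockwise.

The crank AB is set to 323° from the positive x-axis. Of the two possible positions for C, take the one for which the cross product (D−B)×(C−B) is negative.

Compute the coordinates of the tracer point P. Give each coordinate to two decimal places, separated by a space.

-0.88 -3.70

A=(0,0), D=(5.00,0)
B = A + 3.00·(cos323°, sin323°) = (2.3959, -1.8054)
|BD| = 3.1687
circle(B,3.00) ∩ circle(D,6.00): a=-2.6760, h=1.3561
  candidates: C₊=(-0.5759,-2.2157) cross=4.297; C₋=(0.9694,-4.4446) cross=-4.297
  mode - wants cross < 0 → take C=(0.9694,-4.4446) (cross=-4.297)
ex = (C−B)/|BC| = (-0.4755,-0.8797); ey = (0.8797,-0.4755)
P = B + 3.22·ex + -1.98·ey = (-0.8770,-3.6967)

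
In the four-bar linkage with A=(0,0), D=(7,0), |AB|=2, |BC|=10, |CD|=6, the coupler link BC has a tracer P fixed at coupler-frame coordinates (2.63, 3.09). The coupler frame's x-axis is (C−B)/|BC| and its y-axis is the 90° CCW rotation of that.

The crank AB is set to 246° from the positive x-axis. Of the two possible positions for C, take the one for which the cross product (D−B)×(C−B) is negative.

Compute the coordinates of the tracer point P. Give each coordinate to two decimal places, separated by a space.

2.84 -0.06

A=(0,0), D=(7.00,0)
B = A + 2.00·(cos246°, sin246°) = (-0.8135, -1.8271)
|BD| = 8.0243
circle(B,10.00) ∩ circle(D,6.00): a=8.0000, h=6.0000
  candidates: C₊=(5.6103,5.8368) cross=48.145; C₋=(8.3426,-5.8479) cross=-48.145
  mode - wants cross < 0 → take C=(8.3426,-5.8479) (cross=-48.145)
ex = (C−B)/|BC| = (0.9156,-0.4021); ey = (0.4021,0.9156)
P = B + 2.63·ex + 3.09·ey = (2.8370,-0.0553)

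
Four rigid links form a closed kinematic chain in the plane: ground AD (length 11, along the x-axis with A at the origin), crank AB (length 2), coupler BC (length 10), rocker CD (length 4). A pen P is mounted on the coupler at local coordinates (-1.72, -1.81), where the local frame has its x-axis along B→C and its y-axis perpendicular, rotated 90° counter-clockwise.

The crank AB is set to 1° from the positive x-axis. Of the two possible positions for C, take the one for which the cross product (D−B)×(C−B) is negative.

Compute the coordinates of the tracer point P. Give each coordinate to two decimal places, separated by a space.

-0.30 -0.93

A=(0,0), D=(11.00,0)
B = A + 2.00·(cos1°, sin1°) = (1.9997, 0.0349)
|BD| = 9.0004
circle(B,10.00) ∩ circle(D,4.00): a=9.1667, h=3.9965
  candidates: C₊=(11.1818,3.9959) cross=35.970; C₋=(11.1508,-3.9972) cross=-35.970
  mode - wants cross < 0 → take C=(11.1508,-3.9972) (cross=-35.970)
ex = (C−B)/|BC| = (0.9151,-0.4032); ey = (0.4032,0.9151)
P = B + -1.72·ex + -1.81·ey = (-0.3041,-0.9279)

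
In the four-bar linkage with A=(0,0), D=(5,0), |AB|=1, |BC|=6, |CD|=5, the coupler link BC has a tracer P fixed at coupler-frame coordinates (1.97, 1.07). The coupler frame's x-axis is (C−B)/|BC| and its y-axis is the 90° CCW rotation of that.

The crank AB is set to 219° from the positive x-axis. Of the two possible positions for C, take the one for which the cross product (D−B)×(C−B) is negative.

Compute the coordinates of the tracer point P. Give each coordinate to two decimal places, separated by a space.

1.38 -1.22

A=(0,0), D=(5.00,0)
B = A + 1.00·(cos219°, sin219°) = (-0.7771, -0.6293)
|BD| = 5.8113
circle(B,6.00) ∩ circle(D,5.00): a=3.8521, h=4.6002
  candidates: C₊=(2.5541,4.3609) cross=26.733; C₋=(3.5504,-4.7853) cross=-26.733
  mode - wants cross < 0 → take C=(3.5504,-4.7853) (cross=-26.733)
ex = (C−B)/|BC| = (0.7213,-0.6927); ey = (0.6927,0.7213)
P = B + 1.97·ex + 1.07·ey = (1.3849,-1.2221)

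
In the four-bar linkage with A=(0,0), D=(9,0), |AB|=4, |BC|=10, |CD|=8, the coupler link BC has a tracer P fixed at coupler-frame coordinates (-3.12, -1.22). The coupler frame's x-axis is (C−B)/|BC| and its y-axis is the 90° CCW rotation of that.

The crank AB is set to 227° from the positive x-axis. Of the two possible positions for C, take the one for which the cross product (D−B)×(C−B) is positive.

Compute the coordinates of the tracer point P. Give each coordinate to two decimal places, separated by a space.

-3.51 -6.18

A=(0,0), D=(9.00,0)
B = A + 4.00·(cos227°, sin227°) = (-2.7280, -2.9254)
|BD| = 12.0873
circle(B,10.00) ∩ circle(D,8.00): a=7.5328, h=6.5770
  candidates: C₊=(2.9891,5.2791) cross=79.498; C₋=(6.1727,-7.4837) cross=-79.498
  mode + wants cross > 0 → take C=(2.9891,5.2791) (cross=79.498)
ex = (C−B)/|BC| = (0.5717,0.8205); ey = (-0.8205,0.5717)
P = B + -3.12·ex + -1.22·ey = (-3.5108,-6.1827)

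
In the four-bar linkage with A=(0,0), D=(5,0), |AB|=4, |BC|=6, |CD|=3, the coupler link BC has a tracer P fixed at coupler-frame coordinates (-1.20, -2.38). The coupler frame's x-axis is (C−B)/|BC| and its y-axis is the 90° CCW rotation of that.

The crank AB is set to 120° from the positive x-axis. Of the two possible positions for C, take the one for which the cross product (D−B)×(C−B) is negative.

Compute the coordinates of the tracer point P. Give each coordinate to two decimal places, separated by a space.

-4.55 2.69

A=(0,0), D=(5.00,0)
B = A + 4.00·(cos120°, sin120°) = (-2.0000, 3.4641)
|BD| = 7.8102
circle(B,6.00) ∩ circle(D,3.00): a=5.6336, h=2.0645
  candidates: C₊=(3.9649,2.8158) cross=16.125; C₋=(2.1335,-0.8849) cross=-16.125
  mode - wants cross < 0 → take C=(2.1335,-0.8849) (cross=-16.125)
ex = (C−B)/|BC| = (0.6889,-0.7248); ey = (0.7248,0.6889)
P = B + -1.20·ex + -2.38·ey = (-4.5518,2.6943)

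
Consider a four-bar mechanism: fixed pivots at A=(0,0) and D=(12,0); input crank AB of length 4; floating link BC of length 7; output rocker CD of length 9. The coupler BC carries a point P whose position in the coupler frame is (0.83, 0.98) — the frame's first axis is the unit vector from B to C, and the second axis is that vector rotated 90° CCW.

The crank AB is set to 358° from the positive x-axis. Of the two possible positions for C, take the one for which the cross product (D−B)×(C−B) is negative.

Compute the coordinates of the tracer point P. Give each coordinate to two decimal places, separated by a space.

5.18 -0.63

A=(0,0), D=(12.00,0)
B = A + 4.00·(cos358°, sin358°) = (3.9976, -0.1396)
|BD| = 8.0037
circle(B,7.00) ∩ circle(D,9.00): a=2.0027, h=6.7074
  candidates: C₊=(5.8830,6.6017) cross=53.684; C₋=(6.1170,-6.8110) cross=-53.684
  mode - wants cross < 0 → take C=(6.1170,-6.8110) (cross=-53.684)
ex = (C−B)/|BC| = (0.3028,-0.9531); ey = (0.9531,0.3028)
P = B + 0.83·ex + 0.98·ey = (5.1829,-0.6339)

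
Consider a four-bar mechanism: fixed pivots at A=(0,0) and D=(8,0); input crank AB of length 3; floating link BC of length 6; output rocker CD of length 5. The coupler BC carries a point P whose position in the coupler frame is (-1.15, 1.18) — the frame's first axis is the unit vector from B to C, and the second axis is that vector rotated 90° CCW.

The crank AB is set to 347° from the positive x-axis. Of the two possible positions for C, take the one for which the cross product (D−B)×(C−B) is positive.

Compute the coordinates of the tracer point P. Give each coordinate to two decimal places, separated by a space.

A=(0,0), D=(8.00,0)
B = A + 3.00·(cos347°, sin347°) = (2.9231, -0.6749)
|BD| = 5.1215
circle(B,6.00) ∩ circle(D,5.00): a=3.6347, h=4.7738
  candidates: C₊=(5.8971,4.5363) cross=24.449; C₋=(7.1551,-4.9281) cross=-24.449
  mode + wants cross > 0 → take C=(5.8971,4.5363) (cross=24.449)
ex = (C−B)/|BC| = (0.4957,0.8685); ey = (-0.8685,0.4957)
P = B + -1.15·ex + 1.18·ey = (1.3283,-1.0888)

1.33 -1.09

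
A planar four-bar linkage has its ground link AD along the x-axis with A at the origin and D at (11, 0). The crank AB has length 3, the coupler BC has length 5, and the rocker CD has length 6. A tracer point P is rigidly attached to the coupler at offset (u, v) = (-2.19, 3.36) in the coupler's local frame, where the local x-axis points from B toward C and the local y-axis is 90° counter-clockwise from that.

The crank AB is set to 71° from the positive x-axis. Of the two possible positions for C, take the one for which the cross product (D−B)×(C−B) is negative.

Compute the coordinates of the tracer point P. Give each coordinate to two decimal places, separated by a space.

A=(0,0), D=(11.00,0)
B = A + 3.00·(cos71°, sin71°) = (0.9767, 2.8366)
|BD| = 10.4169
circle(B,5.00) ∩ circle(D,6.00): a=4.6805, h=1.7587
  candidates: C₊=(5.9592,3.2543) cross=18.320; C₋=(5.0014,-0.1302) cross=-18.320
  mode - wants cross < 0 → take C=(5.0014,-0.1302) (cross=-18.320)
ex = (C−B)/|BC| = (0.8049,-0.5934); ey = (0.5934,0.8049)
P = B + -2.19·ex + 3.36·ey = (1.2076,6.8406)

1.21 6.84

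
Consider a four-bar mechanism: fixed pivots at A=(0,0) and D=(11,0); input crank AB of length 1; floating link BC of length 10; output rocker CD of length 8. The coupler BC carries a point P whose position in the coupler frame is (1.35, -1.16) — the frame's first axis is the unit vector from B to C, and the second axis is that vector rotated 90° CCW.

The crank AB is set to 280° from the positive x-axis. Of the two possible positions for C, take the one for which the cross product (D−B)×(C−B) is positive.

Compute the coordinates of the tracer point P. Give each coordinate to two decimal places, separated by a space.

1.93 -0.70

A=(0,0), D=(11.00,0)
B = A + 1.00·(cos280°, sin280°) = (0.1736, -0.9848)
|BD| = 10.8711
circle(B,10.00) ∩ circle(D,8.00): a=7.0913, h=7.0508
  candidates: C₊=(6.5971,6.6794) cross=76.649; C₋=(7.8745,-7.3642) cross=-76.649
  mode + wants cross > 0 → take C=(6.5971,6.6794) (cross=76.649)
ex = (C−B)/|BC| = (0.6423,0.7664); ey = (-0.7664,0.6423)
P = B + 1.35·ex + -1.16·ey = (1.9299,-0.6953)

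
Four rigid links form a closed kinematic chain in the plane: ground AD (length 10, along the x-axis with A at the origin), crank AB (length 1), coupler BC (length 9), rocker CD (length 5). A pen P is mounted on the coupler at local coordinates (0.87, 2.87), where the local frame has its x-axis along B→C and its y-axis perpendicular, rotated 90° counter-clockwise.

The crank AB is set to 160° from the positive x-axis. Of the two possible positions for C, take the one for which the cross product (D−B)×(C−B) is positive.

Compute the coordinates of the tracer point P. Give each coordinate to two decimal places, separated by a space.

-1.37 3.31

A=(0,0), D=(10.00,0)
B = A + 1.00·(cos160°, sin160°) = (-0.9397, 0.3420)
|BD| = 10.9450
circle(B,9.00) ∩ circle(D,5.00): a=8.0308, h=4.0629
  candidates: C₊=(7.2141,4.1520) cross=44.468; C₋=(6.9602,-3.9698) cross=-44.468
  mode + wants cross > 0 → take C=(7.2141,4.1520) (cross=44.468)
ex = (C−B)/|BC| = (0.9060,0.4233); ey = (-0.4233,0.9060)
P = B + 0.87·ex + 2.87·ey = (-1.3664,3.3105)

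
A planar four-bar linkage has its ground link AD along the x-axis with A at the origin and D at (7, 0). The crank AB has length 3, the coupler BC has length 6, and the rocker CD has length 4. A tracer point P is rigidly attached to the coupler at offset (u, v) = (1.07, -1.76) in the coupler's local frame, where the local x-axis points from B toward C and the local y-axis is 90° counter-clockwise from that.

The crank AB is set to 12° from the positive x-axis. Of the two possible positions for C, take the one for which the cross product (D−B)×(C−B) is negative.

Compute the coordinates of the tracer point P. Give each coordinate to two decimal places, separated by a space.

2.26 -1.32

A=(0,0), D=(7.00,0)
B = A + 3.00·(cos12°, sin12°) = (2.9344, 0.6237)
|BD| = 4.1131
circle(B,6.00) ∩ circle(D,4.00): a=4.4878, h=3.9824
  candidates: C₊=(7.9743,3.8795) cross=16.380; C₋=(6.7664,-3.9932) cross=-16.380
  mode - wants cross < 0 → take C=(6.7664,-3.9932) (cross=-16.380)
ex = (C−B)/|BC| = (0.6387,-0.7695); ey = (0.7695,0.6387)
P = B + 1.07·ex + -1.76·ey = (2.2635,-1.3237)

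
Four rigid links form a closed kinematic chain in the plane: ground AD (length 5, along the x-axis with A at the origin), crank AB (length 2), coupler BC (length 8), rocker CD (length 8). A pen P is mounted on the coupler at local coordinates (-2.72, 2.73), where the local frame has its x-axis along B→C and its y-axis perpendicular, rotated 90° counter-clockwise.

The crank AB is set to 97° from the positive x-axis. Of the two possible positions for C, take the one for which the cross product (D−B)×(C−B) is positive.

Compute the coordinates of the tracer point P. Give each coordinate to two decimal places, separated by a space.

-4.09 1.74

A=(0,0), D=(5.00,0)
B = A + 2.00·(cos97°, sin97°) = (-0.2437, 1.9851)
|BD| = 5.6069
circle(B,8.00) ∩ circle(D,8.00): a=2.8035, h=7.4927
  candidates: C₊=(5.0309,7.9999) cross=42.011; C₋=(-0.2746,-6.0148) cross=-42.011
  mode + wants cross > 0 → take C=(5.0309,7.9999) (cross=42.011)
ex = (C−B)/|BC| = (0.6593,0.7519); ey = (-0.7519,0.6593)
P = B + -2.72·ex + 2.73·ey = (-4.0897,1.7400)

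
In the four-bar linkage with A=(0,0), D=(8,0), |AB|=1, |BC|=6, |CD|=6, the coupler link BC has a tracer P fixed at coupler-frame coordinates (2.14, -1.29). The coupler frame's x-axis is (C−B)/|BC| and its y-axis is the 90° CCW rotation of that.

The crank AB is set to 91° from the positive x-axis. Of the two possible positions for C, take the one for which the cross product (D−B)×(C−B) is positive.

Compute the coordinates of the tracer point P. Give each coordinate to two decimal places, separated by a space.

2.45 1.41

A=(0,0), D=(8.00,0)
B = A + 1.00·(cos91°, sin91°) = (-0.0175, 0.9998)
|BD| = 8.0796
circle(B,6.00) ∩ circle(D,6.00): a=4.0398, h=4.4362
  candidates: C₊=(4.5403,4.9021) cross=35.843; C₋=(3.4423,-3.9022) cross=-35.843
  mode + wants cross > 0 → take C=(4.5403,4.9021) (cross=35.843)
ex = (C−B)/|BC| = (0.7596,0.6504); ey = (-0.6504,0.7596)
P = B + 2.14·ex + -1.29·ey = (2.4471,1.4117)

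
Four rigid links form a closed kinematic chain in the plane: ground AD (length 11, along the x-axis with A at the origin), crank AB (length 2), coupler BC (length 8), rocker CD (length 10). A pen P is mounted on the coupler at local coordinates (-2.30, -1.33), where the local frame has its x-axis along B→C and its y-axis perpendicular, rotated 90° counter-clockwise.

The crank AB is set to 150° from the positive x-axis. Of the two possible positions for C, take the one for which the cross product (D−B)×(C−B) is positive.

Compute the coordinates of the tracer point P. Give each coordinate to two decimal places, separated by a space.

-2.33 -1.59

A=(0,0), D=(11.00,0)
B = A + 2.00·(cos150°, sin150°) = (-1.7321, 1.0000)
|BD| = 12.7713
circle(B,8.00) ∩ circle(D,10.00): a=4.9762, h=6.2640
  candidates: C₊=(3.7194,6.8551) cross=79.999; C₋=(2.7384,-5.6344) cross=-79.999
  mode + wants cross > 0 → take C=(3.7194,6.8551) (cross=79.999)
ex = (C−B)/|BC| = (0.6814,0.7319); ey = (-0.7319,0.6814)
P = B + -2.30·ex + -1.33·ey = (-2.3259,-1.5896)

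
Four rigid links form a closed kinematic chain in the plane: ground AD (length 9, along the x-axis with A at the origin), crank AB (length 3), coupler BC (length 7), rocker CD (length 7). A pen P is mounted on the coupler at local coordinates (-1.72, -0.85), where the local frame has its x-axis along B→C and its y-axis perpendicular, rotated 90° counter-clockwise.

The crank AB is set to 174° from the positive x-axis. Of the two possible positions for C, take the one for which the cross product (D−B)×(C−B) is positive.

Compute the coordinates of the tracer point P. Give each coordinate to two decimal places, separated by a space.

-4.06 -1.28

A=(0,0), D=(9.00,0)
B = A + 3.00·(cos174°, sin174°) = (-2.9836, 0.3136)
|BD| = 11.9877
circle(B,7.00) ∩ circle(D,7.00): a=5.9938, h=3.6158
  candidates: C₊=(3.1028,3.7713) cross=43.345; C₋=(2.9136,-3.4578) cross=-43.345
  mode + wants cross > 0 → take C=(3.1028,3.7713) (cross=43.345)
ex = (C−B)/|BC| = (0.8695,0.4940); ey = (-0.4940,0.8695)
P = B + -1.72·ex + -0.85·ey = (-4.0592,-1.2751)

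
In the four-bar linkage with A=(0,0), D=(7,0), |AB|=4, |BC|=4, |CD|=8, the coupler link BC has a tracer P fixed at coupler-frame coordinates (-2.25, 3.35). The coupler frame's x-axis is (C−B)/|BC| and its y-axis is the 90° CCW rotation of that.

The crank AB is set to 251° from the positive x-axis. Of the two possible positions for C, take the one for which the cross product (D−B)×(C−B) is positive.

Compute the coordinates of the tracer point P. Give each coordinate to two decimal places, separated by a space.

-4.81 -5.77

A=(0,0), D=(7.00,0)
B = A + 4.00·(cos251°, sin251°) = (-1.3023, -3.7821)
|BD| = 9.1231
circle(B,4.00) ∩ circle(D,8.00): a=1.9309, h=3.5031
  candidates: C₊=(-0.9973,0.2063) cross=31.959; C₋=(1.9071,-6.1695) cross=-31.959
  mode + wants cross > 0 → take C=(-0.9973,0.2063) (cross=31.959)
ex = (C−B)/|BC| = (0.0762,0.9971); ey = (-0.9971,0.0762)
P = B + -2.25·ex + 3.35·ey = (-4.8140,-5.7701)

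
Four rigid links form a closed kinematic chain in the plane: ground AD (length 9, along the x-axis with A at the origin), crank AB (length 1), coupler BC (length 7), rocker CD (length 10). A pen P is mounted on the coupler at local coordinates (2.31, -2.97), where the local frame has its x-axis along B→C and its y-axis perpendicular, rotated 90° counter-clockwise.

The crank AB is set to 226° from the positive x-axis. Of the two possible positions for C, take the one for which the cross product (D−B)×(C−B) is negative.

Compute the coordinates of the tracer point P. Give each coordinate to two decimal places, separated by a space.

-2.53 -4.00

A=(0,0), D=(9.00,0)
B = A + 1.00·(cos226°, sin226°) = (-0.6947, -0.7193)
|BD| = 9.7213
circle(B,7.00) ∩ circle(D,10.00): a=2.2376, h=6.6327
  candidates: C₊=(1.0460,6.0608) cross=64.479; C₋=(2.0276,-7.1683) cross=-64.479
  mode - wants cross < 0 → take C=(2.0276,-7.1683) (cross=-64.479)
ex = (C−B)/|BC| = (0.3889,-0.9213); ey = (0.9213,0.3889)
P = B + 2.31·ex + -2.97·ey = (-2.5325,-4.0025)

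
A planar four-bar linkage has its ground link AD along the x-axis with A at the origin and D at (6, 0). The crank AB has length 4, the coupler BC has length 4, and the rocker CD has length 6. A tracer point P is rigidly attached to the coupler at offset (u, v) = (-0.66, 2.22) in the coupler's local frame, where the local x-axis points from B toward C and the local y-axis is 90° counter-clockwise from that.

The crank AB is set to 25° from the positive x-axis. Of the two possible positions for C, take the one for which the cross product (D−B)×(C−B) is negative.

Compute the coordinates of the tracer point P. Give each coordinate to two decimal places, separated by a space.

A=(0,0), D=(6.00,0)
B = A + 4.00·(cos25°, sin25°) = (3.6252, 1.6905)
|BD| = 2.9150
circle(B,4.00) ∩ circle(D,6.00): a=-1.9730, h=3.4795
  candidates: C₊=(4.0357,5.6694) cross=10.143; C₋=(0.0000,-0.0000) cross=-10.143
  mode - wants cross < 0 → take C=(0.0000,-0.0000) (cross=-10.143)
ex = (C−B)/|BC| = (-0.9063,-0.4226); ey = (0.4226,-0.9063)
P = B + -0.66·ex + 2.22·ey = (5.1616,-0.0426)

5.16 -0.04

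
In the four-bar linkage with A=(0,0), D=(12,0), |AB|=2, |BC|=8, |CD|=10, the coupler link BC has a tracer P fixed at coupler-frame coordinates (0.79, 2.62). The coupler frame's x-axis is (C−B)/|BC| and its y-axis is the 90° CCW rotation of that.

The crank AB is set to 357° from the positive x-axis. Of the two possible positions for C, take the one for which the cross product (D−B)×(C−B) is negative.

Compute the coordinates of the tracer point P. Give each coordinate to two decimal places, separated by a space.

A=(0,0), D=(12.00,0)
B = A + 2.00·(cos357°, sin357°) = (1.9973, -0.1047)
|BD| = 10.0033
circle(B,8.00) ∩ circle(D,10.00): a=3.2022, h=7.3311
  candidates: C₊=(5.1226,7.2596) cross=73.336; C₋=(5.2760,-7.4019) cross=-73.336
  mode - wants cross < 0 → take C=(5.2760,-7.4019) (cross=-73.336)
ex = (C−B)/|BC| = (0.4098,-0.9122); ey = (0.9122,0.4098)
P = B + 0.79·ex + 2.62·ey = (4.7109,0.2485)

4.71 0.25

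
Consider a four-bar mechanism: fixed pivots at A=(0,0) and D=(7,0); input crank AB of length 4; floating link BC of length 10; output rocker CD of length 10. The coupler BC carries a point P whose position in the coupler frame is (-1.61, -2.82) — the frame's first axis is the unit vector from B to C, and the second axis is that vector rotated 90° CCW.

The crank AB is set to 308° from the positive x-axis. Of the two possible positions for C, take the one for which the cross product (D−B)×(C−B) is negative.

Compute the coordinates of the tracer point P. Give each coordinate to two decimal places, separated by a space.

A=(0,0), D=(7.00,0)
B = A + 4.00·(cos308°, sin308°) = (2.4626, -3.1520)
|BD| = 5.5248
circle(B,10.00) ∩ circle(D,10.00): a=2.7624, h=9.6109
  candidates: C₊=(-0.7520,6.3172) cross=53.098; C₋=(10.2146,-9.4692) cross=-53.098
  mode - wants cross < 0 → take C=(10.2146,-9.4692) (cross=-53.098)
ex = (C−B)/|BC| = (0.7752,-0.6317); ey = (0.6317,0.7752)
P = B + -1.61·ex + -2.82·ey = (-0.5669,-4.3210)

-0.57 -4.32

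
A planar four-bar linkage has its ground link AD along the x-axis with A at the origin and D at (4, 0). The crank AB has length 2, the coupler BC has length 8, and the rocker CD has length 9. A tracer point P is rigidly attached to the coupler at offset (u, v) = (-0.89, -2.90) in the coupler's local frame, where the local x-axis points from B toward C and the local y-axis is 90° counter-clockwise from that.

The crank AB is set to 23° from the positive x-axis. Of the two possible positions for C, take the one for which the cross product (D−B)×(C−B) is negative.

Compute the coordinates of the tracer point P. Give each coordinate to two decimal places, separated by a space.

A=(0,0), D=(4.00,0)
B = A + 2.00·(cos23°, sin23°) = (1.8410, 0.7815)
|BD| = 2.2961
circle(B,8.00) ∩ circle(D,9.00): a=-2.5539, h=7.5814
  candidates: C₊=(2.0198,8.7795) cross=17.407; C₋=(-3.1408,-5.4781) cross=-17.407
  mode - wants cross < 0 → take C=(-3.1408,-5.4781) (cross=-17.407)
ex = (C−B)/|BC| = (-0.6227,-0.7824); ey = (0.7824,-0.6227)
P = B + -0.89·ex + -2.90·ey = (0.1262,3.2837)

0.13 3.28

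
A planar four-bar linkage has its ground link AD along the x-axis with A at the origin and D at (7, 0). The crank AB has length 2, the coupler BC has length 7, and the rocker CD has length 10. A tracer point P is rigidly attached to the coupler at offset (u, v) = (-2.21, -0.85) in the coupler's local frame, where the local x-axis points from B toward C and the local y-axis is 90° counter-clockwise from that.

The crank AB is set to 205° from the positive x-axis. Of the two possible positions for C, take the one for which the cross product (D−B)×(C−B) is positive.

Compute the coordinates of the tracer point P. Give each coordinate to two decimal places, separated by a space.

A=(0,0), D=(7.00,0)
B = A + 2.00·(cos205°, sin205°) = (-1.8126, -0.8452)
|BD| = 8.8531
circle(B,7.00) ∩ circle(D,10.00): a=1.5462, h=6.8271
  candidates: C₊=(-0.9253,6.0983) cross=60.441; C₋=(0.3783,-7.4935) cross=-60.441
  mode + wants cross > 0 → take C=(-0.9253,6.0983) (cross=60.441)
ex = (C−B)/|BC| = (0.1268,0.9919); ey = (-0.9919,0.1268)
P = B + -2.21·ex + -0.85·ey = (-1.2496,-3.1452)

-1.25 -3.15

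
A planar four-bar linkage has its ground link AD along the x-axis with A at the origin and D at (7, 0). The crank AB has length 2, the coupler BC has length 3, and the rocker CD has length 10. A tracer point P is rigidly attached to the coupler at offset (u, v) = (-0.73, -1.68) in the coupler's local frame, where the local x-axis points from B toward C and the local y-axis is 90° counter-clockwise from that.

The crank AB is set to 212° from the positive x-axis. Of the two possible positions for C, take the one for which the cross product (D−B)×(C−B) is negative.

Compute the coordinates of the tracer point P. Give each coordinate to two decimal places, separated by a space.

A=(0,0), D=(7.00,0)
B = A + 2.00·(cos212°, sin212°) = (-1.6961, -1.0598)
|BD| = 8.7604
circle(B,3.00) ∩ circle(D,10.00): a=-0.8136, h=2.8876
  candidates: C₊=(-2.8530,1.7081) cross=25.296; C₋=(-2.1544,-4.0246) cross=-25.296
  mode - wants cross < 0 → take C=(-2.1544,-4.0246) (cross=-25.296)
ex = (C−B)/|BC| = (-0.1528,-0.9883); ey = (0.9883,-0.1528)
P = B + -0.73·ex + -1.68·ey = (-3.2449,-0.0818)

-3.24 -0.08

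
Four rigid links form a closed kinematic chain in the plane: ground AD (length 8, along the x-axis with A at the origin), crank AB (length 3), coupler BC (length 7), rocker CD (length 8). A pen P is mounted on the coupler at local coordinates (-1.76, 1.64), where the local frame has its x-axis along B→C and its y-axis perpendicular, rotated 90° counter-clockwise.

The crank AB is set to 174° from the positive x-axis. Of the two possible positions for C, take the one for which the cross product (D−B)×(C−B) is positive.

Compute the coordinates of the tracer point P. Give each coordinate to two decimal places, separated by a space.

-5.39 0.23

A=(0,0), D=(8.00,0)
B = A + 3.00·(cos174°, sin174°) = (-2.9836, 0.3136)
|BD| = 10.9880
circle(B,7.00) ∩ circle(D,8.00): a=4.8115, h=5.0843
  candidates: C₊=(1.9710,5.2585) cross=55.866; C₋=(1.6808,-4.9059) cross=-55.866
  mode + wants cross > 0 → take C=(1.9710,5.2585) (cross=55.866)
ex = (C−B)/|BC| = (0.7078,0.7064); ey = (-0.7064,0.7078)
P = B + -1.76·ex + 1.64·ey = (-5.3878,0.2311)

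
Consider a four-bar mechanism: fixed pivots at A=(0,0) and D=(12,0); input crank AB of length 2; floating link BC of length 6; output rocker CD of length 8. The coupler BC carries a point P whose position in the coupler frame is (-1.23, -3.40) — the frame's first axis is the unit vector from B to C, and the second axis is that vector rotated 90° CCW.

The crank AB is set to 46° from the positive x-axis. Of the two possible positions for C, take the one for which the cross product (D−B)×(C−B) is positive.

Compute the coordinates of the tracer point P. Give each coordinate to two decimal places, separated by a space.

A=(0,0), D=(12.00,0)
B = A + 2.00·(cos46°, sin46°) = (1.3893, 1.4387)
|BD| = 10.7078
circle(B,6.00) ∩ circle(D,8.00): a=4.0464, h=4.4302
  candidates: C₊=(5.9943,5.2850) cross=47.437; C₋=(4.8038,-3.4950) cross=-47.437
  mode + wants cross > 0 → take C=(5.9943,5.2850) (cross=47.437)
ex = (C−B)/|BC| = (0.7675,0.6411); ey = (-0.6411,0.7675)
P = B + -1.23·ex + -3.40·ey = (2.6249,-1.9593)

2.62 -1.96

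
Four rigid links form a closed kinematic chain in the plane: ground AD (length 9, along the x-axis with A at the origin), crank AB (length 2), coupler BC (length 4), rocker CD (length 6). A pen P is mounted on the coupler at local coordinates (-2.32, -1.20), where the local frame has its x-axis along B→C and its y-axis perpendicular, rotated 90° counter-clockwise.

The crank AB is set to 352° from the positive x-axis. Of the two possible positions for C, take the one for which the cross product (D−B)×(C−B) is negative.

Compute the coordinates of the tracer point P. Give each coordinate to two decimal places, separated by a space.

-0.31 0.98

A=(0,0), D=(9.00,0)
B = A + 2.00·(cos352°, sin352°) = (1.9805, -0.2783)
|BD| = 7.0250
circle(B,4.00) ∩ circle(D,6.00): a=2.0890, h=3.4112
  candidates: C₊=(3.9327,3.2129) cross=23.963; C₋=(4.2031,-3.6041) cross=-23.963
  mode - wants cross < 0 → take C=(4.2031,-3.6041) (cross=-23.963)
ex = (C−B)/|BC| = (0.5556,-0.8314); ey = (0.8314,0.5556)
P = B + -2.32·ex + -1.20·ey = (-0.3062,0.9838)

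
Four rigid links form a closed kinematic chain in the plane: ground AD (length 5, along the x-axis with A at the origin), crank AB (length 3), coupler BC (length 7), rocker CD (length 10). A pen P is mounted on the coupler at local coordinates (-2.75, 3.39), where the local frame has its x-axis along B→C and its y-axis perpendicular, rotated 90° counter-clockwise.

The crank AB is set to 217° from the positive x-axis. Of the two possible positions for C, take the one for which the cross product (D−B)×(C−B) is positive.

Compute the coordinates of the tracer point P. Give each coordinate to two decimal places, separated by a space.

-5.26 -5.10

A=(0,0), D=(5.00,0)
B = A + 3.00·(cos217°, sin217°) = (-2.3959, -1.8054)
|BD| = 7.6131
circle(B,7.00) ∩ circle(D,10.00): a=0.4570, h=6.9851
  candidates: C₊=(-3.6084,5.0887) cross=53.178; C₋=(-0.2954,-8.4829) cross=-53.178
  mode + wants cross > 0 → take C=(-3.6084,5.0887) (cross=53.178)
ex = (C−B)/|BC| = (-0.1732,0.9849); ey = (-0.9849,-0.1732)
P = B + -2.75·ex + 3.39·ey = (-5.2583,-5.1011)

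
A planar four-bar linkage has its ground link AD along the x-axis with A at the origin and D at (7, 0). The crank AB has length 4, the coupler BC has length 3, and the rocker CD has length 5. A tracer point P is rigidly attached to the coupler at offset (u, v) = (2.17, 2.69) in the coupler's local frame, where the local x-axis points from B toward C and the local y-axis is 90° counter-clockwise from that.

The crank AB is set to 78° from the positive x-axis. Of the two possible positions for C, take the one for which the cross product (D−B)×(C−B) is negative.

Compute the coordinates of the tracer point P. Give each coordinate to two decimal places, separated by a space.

4.20 3.15

A=(0,0), D=(7.00,0)
B = A + 4.00·(cos78°, sin78°) = (0.8316, 3.9126)
|BD| = 7.3046
circle(B,3.00) ∩ circle(D,5.00): a=2.5571, h=1.5689
  candidates: C₊=(3.8313,3.8677) cross=11.460; C₋=(2.1506,1.2181) cross=-11.460
  mode - wants cross < 0 → take C=(2.1506,1.2181) (cross=-11.460)
ex = (C−B)/|BC| = (0.4397,-0.8982); ey = (0.8982,0.4397)
P = B + 2.17·ex + 2.69·ey = (4.2018,3.1463)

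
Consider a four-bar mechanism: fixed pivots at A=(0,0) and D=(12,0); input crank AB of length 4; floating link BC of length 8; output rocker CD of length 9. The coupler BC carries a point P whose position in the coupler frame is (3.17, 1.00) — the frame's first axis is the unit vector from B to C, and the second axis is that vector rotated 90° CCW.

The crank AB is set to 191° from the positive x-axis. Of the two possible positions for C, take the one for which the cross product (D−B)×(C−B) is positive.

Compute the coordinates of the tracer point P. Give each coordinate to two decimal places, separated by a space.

A=(0,0), D=(12.00,0)
B = A + 4.00·(cos191°, sin191°) = (-3.9265, -0.7632)
|BD| = 15.9448
circle(B,8.00) ∩ circle(D,9.00): a=7.4393, h=2.9422
  candidates: C₊=(3.3634,2.5317) cross=46.913; C₋=(3.6451,-3.3460) cross=-46.913
  mode + wants cross > 0 → take C=(3.3634,2.5317) (cross=46.913)
ex = (C−B)/|BC| = (0.9112,0.4119); ey = (-0.4119,0.9112)
P = B + 3.17·ex + 1.00·ey = (-1.4497,1.4536)

-1.45 1.45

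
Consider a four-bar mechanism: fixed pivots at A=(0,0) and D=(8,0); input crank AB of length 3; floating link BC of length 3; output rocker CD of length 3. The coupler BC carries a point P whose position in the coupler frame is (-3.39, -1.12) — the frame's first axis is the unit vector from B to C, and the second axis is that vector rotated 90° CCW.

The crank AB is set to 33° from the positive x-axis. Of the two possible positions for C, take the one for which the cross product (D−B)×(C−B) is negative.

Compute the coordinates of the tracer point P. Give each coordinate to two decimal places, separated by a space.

-0.92 2.61

A=(0,0), D=(8.00,0)
B = A + 3.00·(cos33°, sin33°) = (2.5160, 1.6339)
|BD| = 5.7222
circle(B,3.00) ∩ circle(D,3.00): a=2.8611, h=0.9022
  candidates: C₊=(5.5156,1.6816) cross=5.163; C₋=(5.0004,-0.0477) cross=-5.163
  mode - wants cross < 0 → take C=(5.0004,-0.0477) (cross=-5.163)
ex = (C−B)/|BC| = (0.8281,-0.5605); ey = (0.5605,0.8281)
P = B + -3.39·ex + -1.12·ey = (-0.9191,2.6067)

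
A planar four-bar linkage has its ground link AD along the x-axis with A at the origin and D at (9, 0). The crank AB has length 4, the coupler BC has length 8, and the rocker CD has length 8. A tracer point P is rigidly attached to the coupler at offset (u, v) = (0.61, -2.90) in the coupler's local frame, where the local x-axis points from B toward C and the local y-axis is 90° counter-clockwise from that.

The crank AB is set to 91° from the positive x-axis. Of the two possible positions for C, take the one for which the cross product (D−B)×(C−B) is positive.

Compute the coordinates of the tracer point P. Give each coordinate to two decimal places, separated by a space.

A=(0,0), D=(9.00,0)
B = A + 4.00·(cos91°, sin91°) = (-0.0698, 3.9994)
|BD| = 9.9124
circle(B,8.00) ∩ circle(D,8.00): a=4.9562, h=6.2798
  candidates: C₊=(6.9988,7.7457) cross=62.248; C₋=(1.9314,-3.7463) cross=-62.248
  mode + wants cross > 0 → take C=(6.9988,7.7457) (cross=62.248)
ex = (C−B)/|BC| = (0.8836,0.4683); ey = (-0.4683,0.8836)
P = B + 0.61·ex + -2.90·ey = (1.8272,1.7227)

1.83 1.72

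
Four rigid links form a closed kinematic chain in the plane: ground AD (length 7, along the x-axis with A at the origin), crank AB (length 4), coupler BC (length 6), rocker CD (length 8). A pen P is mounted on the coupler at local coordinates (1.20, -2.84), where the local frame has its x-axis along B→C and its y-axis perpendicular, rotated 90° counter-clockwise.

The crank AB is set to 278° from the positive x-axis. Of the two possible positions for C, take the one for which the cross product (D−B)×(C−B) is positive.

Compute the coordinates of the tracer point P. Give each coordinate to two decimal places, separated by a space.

A=(0,0), D=(7.00,0)
B = A + 4.00·(cos278°, sin278°) = (0.5567, -3.9611)
|BD| = 7.5635
circle(B,6.00) ∩ circle(D,8.00): a=1.9307, h=5.6809
  candidates: C₊=(-0.7736,1.8896) cross=42.967; C₋=(5.1766,-7.7894) cross=-42.967
  mode + wants cross > 0 → take C=(-0.7736,1.8896) (cross=42.967)
ex = (C−B)/|BC| = (-0.2217,0.9751); ey = (-0.9751,-0.2217)
P = B + 1.20·ex + -2.84·ey = (3.0599,-2.1613)

3.06 -2.16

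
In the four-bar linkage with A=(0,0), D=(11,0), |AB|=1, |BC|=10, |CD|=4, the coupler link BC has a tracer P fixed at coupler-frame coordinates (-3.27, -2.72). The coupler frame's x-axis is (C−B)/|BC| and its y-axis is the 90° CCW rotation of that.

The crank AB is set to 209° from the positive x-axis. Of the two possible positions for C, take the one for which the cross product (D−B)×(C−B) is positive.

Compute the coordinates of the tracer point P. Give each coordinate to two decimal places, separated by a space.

A=(0,0), D=(11.00,0)
B = A + 1.00·(cos209°, sin209°) = (-0.8746, -0.4848)
|BD| = 11.8845
circle(B,10.00) ∩ circle(D,4.00): a=9.4763, h=3.1938
  candidates: C₊=(8.4635,3.0929) cross=37.957; C₋=(8.7240,-3.2894) cross=-37.957
  mode + wants cross > 0 → take C=(8.4635,3.0929) (cross=37.957)
ex = (C−B)/|BC| = (0.9338,0.3578); ey = (-0.3578,0.9338)
P = B + -3.27·ex + -2.72·ey = (-2.9550,-4.1947)

-2.96 -4.19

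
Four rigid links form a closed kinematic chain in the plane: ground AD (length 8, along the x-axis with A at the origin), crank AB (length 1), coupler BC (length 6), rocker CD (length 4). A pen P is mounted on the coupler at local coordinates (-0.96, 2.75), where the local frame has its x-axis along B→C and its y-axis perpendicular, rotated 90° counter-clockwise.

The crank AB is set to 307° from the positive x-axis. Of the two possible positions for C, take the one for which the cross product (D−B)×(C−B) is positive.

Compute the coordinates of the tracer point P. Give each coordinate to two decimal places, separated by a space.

-1.86 0.75

A=(0,0), D=(8.00,0)
B = A + 1.00·(cos307°, sin307°) = (0.6018, -0.7986)
|BD| = 7.4412
circle(B,6.00) ∩ circle(D,4.00): a=5.0645, h=3.2173
  candidates: C₊=(5.2917,2.9437) cross=23.941; C₋=(5.9823,-3.4538) cross=-23.941
  mode + wants cross > 0 → take C=(5.2917,2.9437) (cross=23.941)
ex = (C−B)/|BC| = (0.7816,0.6237); ey = (-0.6237,0.7816)
P = B + -0.96·ex + 2.75·ey = (-1.8638,0.7521)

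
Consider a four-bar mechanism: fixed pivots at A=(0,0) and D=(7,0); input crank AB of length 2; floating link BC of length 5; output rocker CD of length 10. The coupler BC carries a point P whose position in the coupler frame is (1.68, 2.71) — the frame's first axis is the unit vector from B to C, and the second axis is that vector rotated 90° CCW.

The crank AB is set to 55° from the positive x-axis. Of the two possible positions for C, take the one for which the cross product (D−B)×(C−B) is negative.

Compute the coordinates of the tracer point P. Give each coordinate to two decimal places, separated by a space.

1.36 -1.54

A=(0,0), D=(7.00,0)
B = A + 2.00·(cos55°, sin55°) = (1.1472, 1.6383)
|BD| = 6.0778
circle(B,5.00) ∩ circle(D,10.00): a=-3.1311, h=3.8983
  candidates: C₊=(-0.8172,6.2363) cross=23.693; C₋=(-2.9188,-1.2717) cross=-23.693
  mode - wants cross < 0 → take C=(-2.9188,-1.2717) (cross=-23.693)
ex = (C−B)/|BC| = (-0.8132,-0.5820); ey = (0.5820,-0.8132)
P = B + 1.68·ex + 2.71·ey = (1.3582,-1.5432)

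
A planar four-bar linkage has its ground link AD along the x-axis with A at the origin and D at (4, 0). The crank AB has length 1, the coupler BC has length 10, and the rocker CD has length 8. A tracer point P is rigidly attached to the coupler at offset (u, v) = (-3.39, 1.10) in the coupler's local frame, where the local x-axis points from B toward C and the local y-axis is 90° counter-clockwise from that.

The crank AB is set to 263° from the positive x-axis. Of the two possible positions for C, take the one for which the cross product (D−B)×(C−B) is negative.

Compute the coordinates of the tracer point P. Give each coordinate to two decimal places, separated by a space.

-2.17 1.92

A=(0,0), D=(4.00,0)
B = A + 1.00·(cos263°, sin263°) = (-0.1219, -0.9925)
|BD| = 4.2397
circle(B,10.00) ∩ circle(D,8.00): a=6.3654, h=7.7124
  candidates: C₊=(4.2611,7.9957) cross=32.698; C₋=(7.8722,-7.0004) cross=-32.698
  mode - wants cross < 0 → take C=(7.8722,-7.0004) (cross=-32.698)
ex = (C−B)/|BC| = (0.7994,-0.6008); ey = (0.6008,0.7994)
P = B + -3.39·ex + 1.10·ey = (-2.1710,1.9235)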